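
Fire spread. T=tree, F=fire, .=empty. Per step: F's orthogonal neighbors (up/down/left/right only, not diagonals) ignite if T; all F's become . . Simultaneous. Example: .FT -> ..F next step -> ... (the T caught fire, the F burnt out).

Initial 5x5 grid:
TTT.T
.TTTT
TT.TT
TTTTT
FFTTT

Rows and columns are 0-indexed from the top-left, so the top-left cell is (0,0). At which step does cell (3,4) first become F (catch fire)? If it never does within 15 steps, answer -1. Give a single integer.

Step 1: cell (3,4)='T' (+3 fires, +2 burnt)
Step 2: cell (3,4)='T' (+4 fires, +3 burnt)
Step 3: cell (3,4)='T' (+3 fires, +4 burnt)
Step 4: cell (3,4)='F' (+4 fires, +3 burnt)
  -> target ignites at step 4
Step 5: cell (3,4)='.' (+4 fires, +4 burnt)
Step 6: cell (3,4)='.' (+1 fires, +4 burnt)
Step 7: cell (3,4)='.' (+1 fires, +1 burnt)
Step 8: cell (3,4)='.' (+0 fires, +1 burnt)
  fire out at step 8

4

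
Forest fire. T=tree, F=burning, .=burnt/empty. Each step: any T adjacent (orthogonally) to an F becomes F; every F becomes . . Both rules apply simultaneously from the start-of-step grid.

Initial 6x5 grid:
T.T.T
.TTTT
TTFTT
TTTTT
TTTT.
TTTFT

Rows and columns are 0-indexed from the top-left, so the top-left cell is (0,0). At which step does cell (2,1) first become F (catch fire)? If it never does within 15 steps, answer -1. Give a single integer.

Step 1: cell (2,1)='F' (+7 fires, +2 burnt)
  -> target ignites at step 1
Step 2: cell (2,1)='.' (+9 fires, +7 burnt)
Step 3: cell (2,1)='.' (+5 fires, +9 burnt)
Step 4: cell (2,1)='.' (+2 fires, +5 burnt)
Step 5: cell (2,1)='.' (+0 fires, +2 burnt)
  fire out at step 5

1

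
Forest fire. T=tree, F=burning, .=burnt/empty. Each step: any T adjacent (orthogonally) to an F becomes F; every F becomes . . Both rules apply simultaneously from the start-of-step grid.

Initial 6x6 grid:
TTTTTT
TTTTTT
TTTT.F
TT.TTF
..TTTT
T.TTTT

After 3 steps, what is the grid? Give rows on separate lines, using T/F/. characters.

Step 1: 3 trees catch fire, 2 burn out
  TTTTTT
  TTTTTF
  TTTT..
  TT.TF.
  ..TTTF
  T.TTTT
Step 2: 5 trees catch fire, 3 burn out
  TTTTTF
  TTTTF.
  TTTT..
  TT.F..
  ..TTF.
  T.TTTF
Step 3: 5 trees catch fire, 5 burn out
  TTTTF.
  TTTF..
  TTTF..
  TT....
  ..TF..
  T.TTF.

TTTTF.
TTTF..
TTTF..
TT....
..TF..
T.TTF.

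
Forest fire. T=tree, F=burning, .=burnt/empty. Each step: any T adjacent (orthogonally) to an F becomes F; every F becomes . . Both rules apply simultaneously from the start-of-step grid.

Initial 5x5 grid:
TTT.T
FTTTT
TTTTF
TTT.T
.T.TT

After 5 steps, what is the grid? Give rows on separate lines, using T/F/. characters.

Step 1: 6 trees catch fire, 2 burn out
  FTT.T
  .FTTF
  FTTF.
  TTT.F
  .T.TT
Step 2: 8 trees catch fire, 6 burn out
  .FT.F
  ..FF.
  .FF..
  FTT..
  .T.TF
Step 3: 4 trees catch fire, 8 burn out
  ..F..
  .....
  .....
  .FF..
  .T.F.
Step 4: 1 trees catch fire, 4 burn out
  .....
  .....
  .....
  .....
  .F...
Step 5: 0 trees catch fire, 1 burn out
  .....
  .....
  .....
  .....
  .....

.....
.....
.....
.....
.....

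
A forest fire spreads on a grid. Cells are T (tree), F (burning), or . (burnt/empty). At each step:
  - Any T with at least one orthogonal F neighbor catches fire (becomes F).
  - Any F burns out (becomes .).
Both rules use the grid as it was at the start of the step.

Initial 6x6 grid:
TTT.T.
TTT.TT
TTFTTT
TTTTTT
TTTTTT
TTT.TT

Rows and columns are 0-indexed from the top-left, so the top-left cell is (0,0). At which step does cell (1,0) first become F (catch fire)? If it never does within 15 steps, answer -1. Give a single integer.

Step 1: cell (1,0)='T' (+4 fires, +1 burnt)
Step 2: cell (1,0)='T' (+7 fires, +4 burnt)
Step 3: cell (1,0)='F' (+9 fires, +7 burnt)
  -> target ignites at step 3
Step 4: cell (1,0)='.' (+7 fires, +9 burnt)
Step 5: cell (1,0)='.' (+3 fires, +7 burnt)
Step 6: cell (1,0)='.' (+1 fires, +3 burnt)
Step 7: cell (1,0)='.' (+0 fires, +1 burnt)
  fire out at step 7

3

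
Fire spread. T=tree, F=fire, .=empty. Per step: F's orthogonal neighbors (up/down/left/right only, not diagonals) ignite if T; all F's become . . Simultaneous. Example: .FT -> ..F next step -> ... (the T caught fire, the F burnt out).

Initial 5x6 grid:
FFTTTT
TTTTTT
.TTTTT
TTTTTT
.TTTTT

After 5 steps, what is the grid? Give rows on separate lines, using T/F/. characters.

Step 1: 3 trees catch fire, 2 burn out
  ..FTTT
  FFTTTT
  .TTTTT
  TTTTTT
  .TTTTT
Step 2: 3 trees catch fire, 3 burn out
  ...FTT
  ..FTTT
  .FTTTT
  TTTTTT
  .TTTTT
Step 3: 4 trees catch fire, 3 burn out
  ....FT
  ...FTT
  ..FTTT
  TFTTTT
  .TTTTT
Step 4: 6 trees catch fire, 4 burn out
  .....F
  ....FT
  ...FTT
  F.FTTT
  .FTTTT
Step 5: 4 trees catch fire, 6 burn out
  ......
  .....F
  ....FT
  ...FTT
  ..FTTT

......
.....F
....FT
...FTT
..FTTT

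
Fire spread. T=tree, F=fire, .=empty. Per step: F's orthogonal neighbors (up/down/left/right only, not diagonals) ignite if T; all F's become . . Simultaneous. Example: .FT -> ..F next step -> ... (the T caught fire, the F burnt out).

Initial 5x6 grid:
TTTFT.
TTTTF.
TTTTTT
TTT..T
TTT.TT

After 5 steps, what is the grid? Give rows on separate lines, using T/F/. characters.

Step 1: 4 trees catch fire, 2 burn out
  TTF.F.
  TTTF..
  TTTTFT
  TTT..T
  TTT.TT
Step 2: 4 trees catch fire, 4 burn out
  TF....
  TTF...
  TTTF.F
  TTT..T
  TTT.TT
Step 3: 4 trees catch fire, 4 burn out
  F.....
  TF....
  TTF...
  TTT..F
  TTT.TT
Step 4: 4 trees catch fire, 4 burn out
  ......
  F.....
  TF....
  TTF...
  TTT.TF
Step 5: 4 trees catch fire, 4 burn out
  ......
  ......
  F.....
  TF....
  TTF.F.

......
......
F.....
TF....
TTF.F.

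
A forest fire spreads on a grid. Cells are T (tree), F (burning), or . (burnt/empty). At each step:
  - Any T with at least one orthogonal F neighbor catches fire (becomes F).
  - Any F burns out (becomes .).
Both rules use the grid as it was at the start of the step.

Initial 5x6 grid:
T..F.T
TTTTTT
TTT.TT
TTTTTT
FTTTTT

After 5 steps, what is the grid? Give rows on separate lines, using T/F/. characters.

Step 1: 3 trees catch fire, 2 burn out
  T....T
  TTTFTT
  TTT.TT
  FTTTTT
  .FTTTT
Step 2: 5 trees catch fire, 3 burn out
  T....T
  TTF.FT
  FTT.TT
  .FTTTT
  ..FTTT
Step 3: 8 trees catch fire, 5 burn out
  T....T
  FF...F
  .FF.FT
  ..FTTT
  ...FTT
Step 4: 6 trees catch fire, 8 burn out
  F....F
  ......
  .....F
  ...FFT
  ....FT
Step 5: 2 trees catch fire, 6 burn out
  ......
  ......
  ......
  .....F
  .....F

......
......
......
.....F
.....F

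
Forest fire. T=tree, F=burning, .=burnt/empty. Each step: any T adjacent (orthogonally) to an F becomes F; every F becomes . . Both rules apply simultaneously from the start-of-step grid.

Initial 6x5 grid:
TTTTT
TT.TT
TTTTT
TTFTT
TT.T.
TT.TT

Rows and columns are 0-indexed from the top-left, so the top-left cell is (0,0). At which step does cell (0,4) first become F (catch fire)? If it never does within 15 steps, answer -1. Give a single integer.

Step 1: cell (0,4)='T' (+3 fires, +1 burnt)
Step 2: cell (0,4)='T' (+6 fires, +3 burnt)
Step 3: cell (0,4)='T' (+7 fires, +6 burnt)
Step 4: cell (0,4)='T' (+6 fires, +7 burnt)
Step 5: cell (0,4)='F' (+3 fires, +6 burnt)
  -> target ignites at step 5
Step 6: cell (0,4)='.' (+0 fires, +3 burnt)
  fire out at step 6

5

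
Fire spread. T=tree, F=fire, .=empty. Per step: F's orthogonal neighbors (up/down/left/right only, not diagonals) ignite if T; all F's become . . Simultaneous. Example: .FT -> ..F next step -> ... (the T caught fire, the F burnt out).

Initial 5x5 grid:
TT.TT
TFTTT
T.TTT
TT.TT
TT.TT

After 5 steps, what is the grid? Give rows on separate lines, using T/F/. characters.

Step 1: 3 trees catch fire, 1 burn out
  TF.TT
  F.FTT
  T.TTT
  TT.TT
  TT.TT
Step 2: 4 trees catch fire, 3 burn out
  F..TT
  ...FT
  F.FTT
  TT.TT
  TT.TT
Step 3: 4 trees catch fire, 4 burn out
  ...FT
  ....F
  ...FT
  FT.TT
  TT.TT
Step 4: 5 trees catch fire, 4 burn out
  ....F
  .....
  ....F
  .F.FT
  FT.TT
Step 5: 3 trees catch fire, 5 burn out
  .....
  .....
  .....
  ....F
  .F.FT

.....
.....
.....
....F
.F.FT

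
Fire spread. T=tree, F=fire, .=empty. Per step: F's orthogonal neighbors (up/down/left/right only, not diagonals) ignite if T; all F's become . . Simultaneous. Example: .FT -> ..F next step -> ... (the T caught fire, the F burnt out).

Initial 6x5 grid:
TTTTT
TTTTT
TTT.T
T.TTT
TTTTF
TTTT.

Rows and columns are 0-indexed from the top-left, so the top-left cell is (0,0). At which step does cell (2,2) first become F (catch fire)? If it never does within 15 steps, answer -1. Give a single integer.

Step 1: cell (2,2)='T' (+2 fires, +1 burnt)
Step 2: cell (2,2)='T' (+4 fires, +2 burnt)
Step 3: cell (2,2)='T' (+4 fires, +4 burnt)
Step 4: cell (2,2)='F' (+5 fires, +4 burnt)
  -> target ignites at step 4
Step 5: cell (2,2)='.' (+5 fires, +5 burnt)
Step 6: cell (2,2)='.' (+3 fires, +5 burnt)
Step 7: cell (2,2)='.' (+2 fires, +3 burnt)
Step 8: cell (2,2)='.' (+1 fires, +2 burnt)
Step 9: cell (2,2)='.' (+0 fires, +1 burnt)
  fire out at step 9

4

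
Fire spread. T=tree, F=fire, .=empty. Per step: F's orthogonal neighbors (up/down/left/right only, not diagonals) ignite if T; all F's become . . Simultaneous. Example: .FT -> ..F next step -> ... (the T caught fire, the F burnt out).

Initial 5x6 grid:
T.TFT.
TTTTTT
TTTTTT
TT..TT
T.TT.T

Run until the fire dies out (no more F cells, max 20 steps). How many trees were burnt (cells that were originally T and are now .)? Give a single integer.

Answer: 21

Derivation:
Step 1: +3 fires, +1 burnt (F count now 3)
Step 2: +3 fires, +3 burnt (F count now 3)
Step 3: +4 fires, +3 burnt (F count now 4)
Step 4: +4 fires, +4 burnt (F count now 4)
Step 5: +4 fires, +4 burnt (F count now 4)
Step 6: +2 fires, +4 burnt (F count now 2)
Step 7: +1 fires, +2 burnt (F count now 1)
Step 8: +0 fires, +1 burnt (F count now 0)
Fire out after step 8
Initially T: 23, now '.': 28
Total burnt (originally-T cells now '.'): 21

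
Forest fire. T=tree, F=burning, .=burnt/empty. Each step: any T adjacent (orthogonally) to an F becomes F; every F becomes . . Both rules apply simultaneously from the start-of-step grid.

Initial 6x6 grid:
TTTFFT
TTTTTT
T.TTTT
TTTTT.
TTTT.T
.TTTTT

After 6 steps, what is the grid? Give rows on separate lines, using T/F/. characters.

Step 1: 4 trees catch fire, 2 burn out
  TTF..F
  TTTFFT
  T.TTTT
  TTTTT.
  TTTT.T
  .TTTTT
Step 2: 5 trees catch fire, 4 burn out
  TF....
  TTF..F
  T.TFFT
  TTTTT.
  TTTT.T
  .TTTTT
Step 3: 6 trees catch fire, 5 burn out
  F.....
  TF....
  T.F..F
  TTTFF.
  TTTT.T
  .TTTTT
Step 4: 3 trees catch fire, 6 burn out
  ......
  F.....
  T.....
  TTF...
  TTTF.T
  .TTTTT
Step 5: 4 trees catch fire, 3 burn out
  ......
  ......
  F.....
  TF....
  TTF..T
  .TTFTT
Step 6: 4 trees catch fire, 4 burn out
  ......
  ......
  ......
  F.....
  TF...T
  .TF.FT

......
......
......
F.....
TF...T
.TF.FT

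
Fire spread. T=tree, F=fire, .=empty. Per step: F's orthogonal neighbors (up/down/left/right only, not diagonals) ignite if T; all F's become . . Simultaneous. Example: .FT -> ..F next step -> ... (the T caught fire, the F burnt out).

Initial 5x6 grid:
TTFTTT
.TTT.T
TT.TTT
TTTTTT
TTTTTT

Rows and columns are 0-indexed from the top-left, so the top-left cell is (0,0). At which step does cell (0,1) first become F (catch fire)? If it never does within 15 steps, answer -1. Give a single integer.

Step 1: cell (0,1)='F' (+3 fires, +1 burnt)
  -> target ignites at step 1
Step 2: cell (0,1)='.' (+4 fires, +3 burnt)
Step 3: cell (0,1)='.' (+3 fires, +4 burnt)
Step 4: cell (0,1)='.' (+5 fires, +3 burnt)
Step 5: cell (0,1)='.' (+6 fires, +5 burnt)
Step 6: cell (0,1)='.' (+4 fires, +6 burnt)
Step 7: cell (0,1)='.' (+1 fires, +4 burnt)
Step 8: cell (0,1)='.' (+0 fires, +1 burnt)
  fire out at step 8

1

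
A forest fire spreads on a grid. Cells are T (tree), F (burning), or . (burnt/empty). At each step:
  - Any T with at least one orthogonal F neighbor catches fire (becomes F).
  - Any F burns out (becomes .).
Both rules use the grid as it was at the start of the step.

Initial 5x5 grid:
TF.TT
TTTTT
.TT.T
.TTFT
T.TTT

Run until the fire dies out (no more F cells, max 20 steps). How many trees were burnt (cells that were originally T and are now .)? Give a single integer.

Step 1: +5 fires, +2 burnt (F count now 5)
Step 2: +8 fires, +5 burnt (F count now 8)
Step 3: +2 fires, +8 burnt (F count now 2)
Step 4: +2 fires, +2 burnt (F count now 2)
Step 5: +0 fires, +2 burnt (F count now 0)
Fire out after step 5
Initially T: 18, now '.': 24
Total burnt (originally-T cells now '.'): 17

Answer: 17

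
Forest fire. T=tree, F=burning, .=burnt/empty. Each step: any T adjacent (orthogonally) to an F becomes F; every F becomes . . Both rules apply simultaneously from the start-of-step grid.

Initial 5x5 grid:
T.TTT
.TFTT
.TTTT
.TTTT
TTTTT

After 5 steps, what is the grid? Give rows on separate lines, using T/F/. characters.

Step 1: 4 trees catch fire, 1 burn out
  T.FTT
  .F.FT
  .TFTT
  .TTTT
  TTTTT
Step 2: 5 trees catch fire, 4 burn out
  T..FT
  ....F
  .F.FT
  .TFTT
  TTTTT
Step 3: 5 trees catch fire, 5 burn out
  T...F
  .....
  ....F
  .F.FT
  TTFTT
Step 4: 3 trees catch fire, 5 burn out
  T....
  .....
  .....
  ....F
  TF.FT
Step 5: 2 trees catch fire, 3 burn out
  T....
  .....
  .....
  .....
  F...F

T....
.....
.....
.....
F...F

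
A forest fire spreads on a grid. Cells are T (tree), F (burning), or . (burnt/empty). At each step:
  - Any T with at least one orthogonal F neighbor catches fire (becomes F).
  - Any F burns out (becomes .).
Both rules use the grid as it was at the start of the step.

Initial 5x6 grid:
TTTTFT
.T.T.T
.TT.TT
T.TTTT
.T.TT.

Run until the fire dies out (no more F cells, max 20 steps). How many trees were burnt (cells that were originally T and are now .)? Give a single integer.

Answer: 18

Derivation:
Step 1: +2 fires, +1 burnt (F count now 2)
Step 2: +3 fires, +2 burnt (F count now 3)
Step 3: +2 fires, +3 burnt (F count now 2)
Step 4: +4 fires, +2 burnt (F count now 4)
Step 5: +2 fires, +4 burnt (F count now 2)
Step 6: +3 fires, +2 burnt (F count now 3)
Step 7: +2 fires, +3 burnt (F count now 2)
Step 8: +0 fires, +2 burnt (F count now 0)
Fire out after step 8
Initially T: 20, now '.': 28
Total burnt (originally-T cells now '.'): 18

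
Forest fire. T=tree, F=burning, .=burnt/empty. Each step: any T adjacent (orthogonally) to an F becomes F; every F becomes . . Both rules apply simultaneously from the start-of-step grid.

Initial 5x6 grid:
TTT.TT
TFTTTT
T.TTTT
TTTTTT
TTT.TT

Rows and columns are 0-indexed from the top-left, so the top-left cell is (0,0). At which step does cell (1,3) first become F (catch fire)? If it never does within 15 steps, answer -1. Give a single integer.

Step 1: cell (1,3)='T' (+3 fires, +1 burnt)
Step 2: cell (1,3)='F' (+5 fires, +3 burnt)
  -> target ignites at step 2
Step 3: cell (1,3)='.' (+4 fires, +5 burnt)
Step 4: cell (1,3)='.' (+7 fires, +4 burnt)
Step 5: cell (1,3)='.' (+4 fires, +7 burnt)
Step 6: cell (1,3)='.' (+2 fires, +4 burnt)
Step 7: cell (1,3)='.' (+1 fires, +2 burnt)
Step 8: cell (1,3)='.' (+0 fires, +1 burnt)
  fire out at step 8

2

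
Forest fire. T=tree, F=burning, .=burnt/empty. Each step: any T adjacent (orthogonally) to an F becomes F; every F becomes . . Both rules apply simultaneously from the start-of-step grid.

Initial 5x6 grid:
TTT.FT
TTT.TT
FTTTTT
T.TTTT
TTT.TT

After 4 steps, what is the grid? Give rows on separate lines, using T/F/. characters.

Step 1: 5 trees catch fire, 2 burn out
  TTT..F
  FTT.FT
  .FTTTT
  F.TTTT
  TTT.TT
Step 2: 6 trees catch fire, 5 burn out
  FTT...
  .FT..F
  ..FTFT
  ..TTTT
  FTT.TT
Step 3: 7 trees catch fire, 6 burn out
  .FT...
  ..F...
  ...F.F
  ..FTFT
  .FT.TT
Step 4: 5 trees catch fire, 7 burn out
  ..F...
  ......
  ......
  ...F.F
  ..F.FT

..F...
......
......
...F.F
..F.FT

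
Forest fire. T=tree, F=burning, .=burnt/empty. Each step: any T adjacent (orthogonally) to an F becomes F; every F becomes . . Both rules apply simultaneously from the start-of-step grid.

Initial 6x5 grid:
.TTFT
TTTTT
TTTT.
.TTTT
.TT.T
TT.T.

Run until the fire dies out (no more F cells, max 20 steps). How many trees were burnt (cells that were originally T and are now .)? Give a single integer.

Answer: 21

Derivation:
Step 1: +3 fires, +1 burnt (F count now 3)
Step 2: +4 fires, +3 burnt (F count now 4)
Step 3: +3 fires, +4 burnt (F count now 3)
Step 4: +4 fires, +3 burnt (F count now 4)
Step 5: +4 fires, +4 burnt (F count now 4)
Step 6: +1 fires, +4 burnt (F count now 1)
Step 7: +1 fires, +1 burnt (F count now 1)
Step 8: +1 fires, +1 burnt (F count now 1)
Step 9: +0 fires, +1 burnt (F count now 0)
Fire out after step 9
Initially T: 22, now '.': 29
Total burnt (originally-T cells now '.'): 21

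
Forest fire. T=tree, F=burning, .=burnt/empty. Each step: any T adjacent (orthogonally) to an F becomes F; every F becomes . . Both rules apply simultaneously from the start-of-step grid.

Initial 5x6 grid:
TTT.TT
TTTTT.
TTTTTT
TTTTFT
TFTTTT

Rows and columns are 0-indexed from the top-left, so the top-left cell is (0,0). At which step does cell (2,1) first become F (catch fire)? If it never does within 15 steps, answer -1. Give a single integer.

Step 1: cell (2,1)='T' (+7 fires, +2 burnt)
Step 2: cell (2,1)='F' (+8 fires, +7 burnt)
  -> target ignites at step 2
Step 3: cell (2,1)='.' (+5 fires, +8 burnt)
Step 4: cell (2,1)='.' (+4 fires, +5 burnt)
Step 5: cell (2,1)='.' (+2 fires, +4 burnt)
Step 6: cell (2,1)='.' (+0 fires, +2 burnt)
  fire out at step 6

2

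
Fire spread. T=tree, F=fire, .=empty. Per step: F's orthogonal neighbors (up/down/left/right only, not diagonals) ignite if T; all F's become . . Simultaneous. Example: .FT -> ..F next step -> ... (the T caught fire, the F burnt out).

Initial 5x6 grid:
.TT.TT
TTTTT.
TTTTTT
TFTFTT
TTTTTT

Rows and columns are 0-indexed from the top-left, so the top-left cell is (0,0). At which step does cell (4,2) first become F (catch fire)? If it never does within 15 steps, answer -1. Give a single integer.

Step 1: cell (4,2)='T' (+7 fires, +2 burnt)
Step 2: cell (4,2)='F' (+9 fires, +7 burnt)
  -> target ignites at step 2
Step 3: cell (4,2)='.' (+6 fires, +9 burnt)
Step 4: cell (4,2)='.' (+2 fires, +6 burnt)
Step 5: cell (4,2)='.' (+1 fires, +2 burnt)
Step 6: cell (4,2)='.' (+0 fires, +1 burnt)
  fire out at step 6

2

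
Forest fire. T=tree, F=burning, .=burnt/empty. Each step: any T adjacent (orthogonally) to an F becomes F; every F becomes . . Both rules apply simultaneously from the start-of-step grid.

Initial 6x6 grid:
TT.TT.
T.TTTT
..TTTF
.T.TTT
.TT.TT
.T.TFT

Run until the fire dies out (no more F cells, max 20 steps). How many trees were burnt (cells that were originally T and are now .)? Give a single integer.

Answer: 16

Derivation:
Step 1: +6 fires, +2 burnt (F count now 6)
Step 2: +4 fires, +6 burnt (F count now 4)
Step 3: +4 fires, +4 burnt (F count now 4)
Step 4: +2 fires, +4 burnt (F count now 2)
Step 5: +0 fires, +2 burnt (F count now 0)
Fire out after step 5
Initially T: 23, now '.': 29
Total burnt (originally-T cells now '.'): 16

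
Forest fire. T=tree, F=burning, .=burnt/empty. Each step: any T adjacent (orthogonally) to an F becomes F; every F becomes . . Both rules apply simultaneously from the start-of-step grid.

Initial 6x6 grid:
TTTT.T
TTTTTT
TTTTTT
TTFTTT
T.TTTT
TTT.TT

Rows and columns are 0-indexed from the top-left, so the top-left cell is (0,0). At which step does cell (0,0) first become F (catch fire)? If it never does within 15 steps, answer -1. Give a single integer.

Step 1: cell (0,0)='T' (+4 fires, +1 burnt)
Step 2: cell (0,0)='T' (+7 fires, +4 burnt)
Step 3: cell (0,0)='T' (+9 fires, +7 burnt)
Step 4: cell (0,0)='T' (+8 fires, +9 burnt)
Step 5: cell (0,0)='F' (+3 fires, +8 burnt)
  -> target ignites at step 5
Step 6: cell (0,0)='.' (+1 fires, +3 burnt)
Step 7: cell (0,0)='.' (+0 fires, +1 burnt)
  fire out at step 7

5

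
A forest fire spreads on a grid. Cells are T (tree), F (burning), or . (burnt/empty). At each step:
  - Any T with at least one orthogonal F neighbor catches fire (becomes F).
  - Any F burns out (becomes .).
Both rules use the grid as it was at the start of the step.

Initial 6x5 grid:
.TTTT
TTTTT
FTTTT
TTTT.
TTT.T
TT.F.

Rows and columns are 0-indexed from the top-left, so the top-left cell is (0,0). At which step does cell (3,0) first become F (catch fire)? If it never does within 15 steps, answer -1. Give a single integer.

Step 1: cell (3,0)='F' (+3 fires, +2 burnt)
  -> target ignites at step 1
Step 2: cell (3,0)='.' (+4 fires, +3 burnt)
Step 3: cell (3,0)='.' (+6 fires, +4 burnt)
Step 4: cell (3,0)='.' (+6 fires, +6 burnt)
Step 5: cell (3,0)='.' (+2 fires, +6 burnt)
Step 6: cell (3,0)='.' (+1 fires, +2 burnt)
Step 7: cell (3,0)='.' (+0 fires, +1 burnt)
  fire out at step 7

1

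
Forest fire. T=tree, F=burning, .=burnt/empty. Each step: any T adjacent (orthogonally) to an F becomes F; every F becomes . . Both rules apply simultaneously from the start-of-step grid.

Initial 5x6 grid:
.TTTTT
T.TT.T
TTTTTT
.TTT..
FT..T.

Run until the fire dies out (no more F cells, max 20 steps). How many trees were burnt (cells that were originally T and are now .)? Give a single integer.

Step 1: +1 fires, +1 burnt (F count now 1)
Step 2: +1 fires, +1 burnt (F count now 1)
Step 3: +2 fires, +1 burnt (F count now 2)
Step 4: +3 fires, +2 burnt (F count now 3)
Step 5: +3 fires, +3 burnt (F count now 3)
Step 6: +3 fires, +3 burnt (F count now 3)
Step 7: +3 fires, +3 burnt (F count now 3)
Step 8: +2 fires, +3 burnt (F count now 2)
Step 9: +1 fires, +2 burnt (F count now 1)
Step 10: +0 fires, +1 burnt (F count now 0)
Fire out after step 10
Initially T: 20, now '.': 29
Total burnt (originally-T cells now '.'): 19

Answer: 19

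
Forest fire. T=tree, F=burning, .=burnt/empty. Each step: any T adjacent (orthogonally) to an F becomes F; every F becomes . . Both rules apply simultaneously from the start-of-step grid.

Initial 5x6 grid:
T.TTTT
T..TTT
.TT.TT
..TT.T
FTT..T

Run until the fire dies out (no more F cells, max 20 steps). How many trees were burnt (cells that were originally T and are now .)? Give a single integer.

Step 1: +1 fires, +1 burnt (F count now 1)
Step 2: +1 fires, +1 burnt (F count now 1)
Step 3: +1 fires, +1 burnt (F count now 1)
Step 4: +2 fires, +1 burnt (F count now 2)
Step 5: +1 fires, +2 burnt (F count now 1)
Step 6: +0 fires, +1 burnt (F count now 0)
Fire out after step 6
Initially T: 19, now '.': 17
Total burnt (originally-T cells now '.'): 6

Answer: 6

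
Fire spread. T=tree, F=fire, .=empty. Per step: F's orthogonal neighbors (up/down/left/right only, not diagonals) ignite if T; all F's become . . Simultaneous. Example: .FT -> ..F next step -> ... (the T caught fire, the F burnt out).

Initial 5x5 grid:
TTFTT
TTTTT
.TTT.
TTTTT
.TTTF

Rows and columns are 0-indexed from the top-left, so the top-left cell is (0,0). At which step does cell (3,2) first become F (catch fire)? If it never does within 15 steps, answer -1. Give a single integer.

Step 1: cell (3,2)='T' (+5 fires, +2 burnt)
Step 2: cell (3,2)='T' (+7 fires, +5 burnt)
Step 3: cell (3,2)='F' (+6 fires, +7 burnt)
  -> target ignites at step 3
Step 4: cell (3,2)='.' (+1 fires, +6 burnt)
Step 5: cell (3,2)='.' (+1 fires, +1 burnt)
Step 6: cell (3,2)='.' (+0 fires, +1 burnt)
  fire out at step 6

3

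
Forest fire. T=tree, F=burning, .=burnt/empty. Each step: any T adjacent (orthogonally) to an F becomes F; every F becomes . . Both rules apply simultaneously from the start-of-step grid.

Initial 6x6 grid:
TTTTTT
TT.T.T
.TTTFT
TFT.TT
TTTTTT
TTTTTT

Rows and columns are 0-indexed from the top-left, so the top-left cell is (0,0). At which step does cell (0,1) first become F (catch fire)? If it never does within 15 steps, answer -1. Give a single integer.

Step 1: cell (0,1)='T' (+7 fires, +2 burnt)
Step 2: cell (0,1)='T' (+9 fires, +7 burnt)
Step 3: cell (0,1)='F' (+9 fires, +9 burnt)
  -> target ignites at step 3
Step 4: cell (0,1)='.' (+5 fires, +9 burnt)
Step 5: cell (0,1)='.' (+0 fires, +5 burnt)
  fire out at step 5

3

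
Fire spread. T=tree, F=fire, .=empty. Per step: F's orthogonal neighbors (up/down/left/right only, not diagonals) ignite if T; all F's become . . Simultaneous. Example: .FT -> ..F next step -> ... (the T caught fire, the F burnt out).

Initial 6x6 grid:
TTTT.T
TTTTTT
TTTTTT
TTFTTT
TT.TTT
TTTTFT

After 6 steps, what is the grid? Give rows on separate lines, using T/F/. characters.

Step 1: 6 trees catch fire, 2 burn out
  TTTT.T
  TTTTTT
  TTFTTT
  TF.FTT
  TT.TFT
  TTTF.F
Step 2: 9 trees catch fire, 6 burn out
  TTTT.T
  TTFTTT
  TF.FTT
  F...FT
  TF.F.F
  TTF...
Step 3: 8 trees catch fire, 9 burn out
  TTFT.T
  TF.FTT
  F...FT
  .....F
  F.....
  TF....
Step 4: 6 trees catch fire, 8 burn out
  TF.F.T
  F...FT
  .....F
  ......
  ......
  F.....
Step 5: 2 trees catch fire, 6 burn out
  F....T
  .....F
  ......
  ......
  ......
  ......
Step 6: 1 trees catch fire, 2 burn out
  .....F
  ......
  ......
  ......
  ......
  ......

.....F
......
......
......
......
......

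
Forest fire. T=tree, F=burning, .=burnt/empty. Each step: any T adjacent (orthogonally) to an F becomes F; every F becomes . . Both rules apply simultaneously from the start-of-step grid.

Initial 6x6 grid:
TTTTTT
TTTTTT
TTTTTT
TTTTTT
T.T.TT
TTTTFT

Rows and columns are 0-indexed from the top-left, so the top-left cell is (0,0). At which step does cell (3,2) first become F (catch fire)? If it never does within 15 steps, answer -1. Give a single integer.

Step 1: cell (3,2)='T' (+3 fires, +1 burnt)
Step 2: cell (3,2)='T' (+3 fires, +3 burnt)
Step 3: cell (3,2)='T' (+5 fires, +3 burnt)
Step 4: cell (3,2)='F' (+5 fires, +5 burnt)
  -> target ignites at step 4
Step 5: cell (3,2)='.' (+6 fires, +5 burnt)
Step 6: cell (3,2)='.' (+5 fires, +6 burnt)
Step 7: cell (3,2)='.' (+3 fires, +5 burnt)
Step 8: cell (3,2)='.' (+2 fires, +3 burnt)
Step 9: cell (3,2)='.' (+1 fires, +2 burnt)
Step 10: cell (3,2)='.' (+0 fires, +1 burnt)
  fire out at step 10

4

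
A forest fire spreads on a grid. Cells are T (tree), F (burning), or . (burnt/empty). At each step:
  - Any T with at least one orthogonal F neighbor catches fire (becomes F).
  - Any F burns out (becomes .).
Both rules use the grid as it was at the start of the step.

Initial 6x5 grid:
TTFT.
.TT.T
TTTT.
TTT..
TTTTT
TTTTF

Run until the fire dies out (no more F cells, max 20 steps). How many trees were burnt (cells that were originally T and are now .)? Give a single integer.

Answer: 21

Derivation:
Step 1: +5 fires, +2 burnt (F count now 5)
Step 2: +5 fires, +5 burnt (F count now 5)
Step 3: +5 fires, +5 burnt (F count now 5)
Step 4: +4 fires, +5 burnt (F count now 4)
Step 5: +2 fires, +4 burnt (F count now 2)
Step 6: +0 fires, +2 burnt (F count now 0)
Fire out after step 6
Initially T: 22, now '.': 29
Total burnt (originally-T cells now '.'): 21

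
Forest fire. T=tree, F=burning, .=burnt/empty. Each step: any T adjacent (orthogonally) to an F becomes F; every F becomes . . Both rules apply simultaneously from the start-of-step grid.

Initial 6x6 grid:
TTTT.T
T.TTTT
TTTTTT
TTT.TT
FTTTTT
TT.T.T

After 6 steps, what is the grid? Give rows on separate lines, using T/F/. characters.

Step 1: 3 trees catch fire, 1 burn out
  TTTT.T
  T.TTTT
  TTTTTT
  FTT.TT
  .FTTTT
  FT.T.T
Step 2: 4 trees catch fire, 3 burn out
  TTTT.T
  T.TTTT
  FTTTTT
  .FT.TT
  ..FTTT
  .F.T.T
Step 3: 4 trees catch fire, 4 burn out
  TTTT.T
  F.TTTT
  .FTTTT
  ..F.TT
  ...FTT
  ...T.T
Step 4: 4 trees catch fire, 4 burn out
  FTTT.T
  ..TTTT
  ..FTTT
  ....TT
  ....FT
  ...F.T
Step 5: 5 trees catch fire, 4 burn out
  .FTT.T
  ..FTTT
  ...FTT
  ....FT
  .....F
  .....T
Step 6: 5 trees catch fire, 5 burn out
  ..FT.T
  ...FTT
  ....FT
  .....F
  ......
  .....F

..FT.T
...FTT
....FT
.....F
......
.....F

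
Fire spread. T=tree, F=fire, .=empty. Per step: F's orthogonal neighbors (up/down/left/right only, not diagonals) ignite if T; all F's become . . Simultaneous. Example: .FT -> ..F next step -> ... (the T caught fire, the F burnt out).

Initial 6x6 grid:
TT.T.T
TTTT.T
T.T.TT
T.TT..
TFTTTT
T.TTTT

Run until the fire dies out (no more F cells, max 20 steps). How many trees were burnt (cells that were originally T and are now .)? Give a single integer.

Answer: 22

Derivation:
Step 1: +2 fires, +1 burnt (F count now 2)
Step 2: +5 fires, +2 burnt (F count now 5)
Step 3: +5 fires, +5 burnt (F count now 5)
Step 4: +4 fires, +5 burnt (F count now 4)
Step 5: +4 fires, +4 burnt (F count now 4)
Step 6: +2 fires, +4 burnt (F count now 2)
Step 7: +0 fires, +2 burnt (F count now 0)
Fire out after step 7
Initially T: 26, now '.': 32
Total burnt (originally-T cells now '.'): 22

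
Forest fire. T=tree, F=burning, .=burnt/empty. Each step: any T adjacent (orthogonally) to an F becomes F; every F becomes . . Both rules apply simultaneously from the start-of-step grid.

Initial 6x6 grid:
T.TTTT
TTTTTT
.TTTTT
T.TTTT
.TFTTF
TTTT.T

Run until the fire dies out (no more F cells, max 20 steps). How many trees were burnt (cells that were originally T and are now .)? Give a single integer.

Step 1: +7 fires, +2 burnt (F count now 7)
Step 2: +6 fires, +7 burnt (F count now 6)
Step 3: +6 fires, +6 burnt (F count now 6)
Step 4: +5 fires, +6 burnt (F count now 5)
Step 5: +3 fires, +5 burnt (F count now 3)
Step 6: +1 fires, +3 burnt (F count now 1)
Step 7: +0 fires, +1 burnt (F count now 0)
Fire out after step 7
Initially T: 29, now '.': 35
Total burnt (originally-T cells now '.'): 28

Answer: 28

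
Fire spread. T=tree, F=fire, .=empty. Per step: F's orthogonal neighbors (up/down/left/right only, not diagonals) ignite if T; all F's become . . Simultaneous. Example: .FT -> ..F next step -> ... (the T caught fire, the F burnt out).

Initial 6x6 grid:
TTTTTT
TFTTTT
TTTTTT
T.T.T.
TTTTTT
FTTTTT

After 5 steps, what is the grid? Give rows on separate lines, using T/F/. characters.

Step 1: 6 trees catch fire, 2 burn out
  TFTTTT
  F.FTTT
  TFTTTT
  T.T.T.
  FTTTTT
  .FTTTT
Step 2: 8 trees catch fire, 6 burn out
  F.FTTT
  ...FTT
  F.FTTT
  F.T.T.
  .FTTTT
  ..FTTT
Step 3: 6 trees catch fire, 8 burn out
  ...FTT
  ....FT
  ...FTT
  ..F.T.
  ..FTTT
  ...FTT
Step 4: 5 trees catch fire, 6 burn out
  ....FT
  .....F
  ....FT
  ....T.
  ...FTT
  ....FT
Step 5: 5 trees catch fire, 5 burn out
  .....F
  ......
  .....F
  ....F.
  ....FT
  .....F

.....F
......
.....F
....F.
....FT
.....F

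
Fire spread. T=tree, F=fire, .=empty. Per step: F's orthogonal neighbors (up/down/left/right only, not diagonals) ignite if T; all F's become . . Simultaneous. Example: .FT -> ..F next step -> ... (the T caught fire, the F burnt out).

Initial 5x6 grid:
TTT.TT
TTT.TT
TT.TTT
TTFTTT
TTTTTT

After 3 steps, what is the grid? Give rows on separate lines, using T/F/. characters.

Step 1: 3 trees catch fire, 1 burn out
  TTT.TT
  TTT.TT
  TT.TTT
  TF.FTT
  TTFTTT
Step 2: 6 trees catch fire, 3 burn out
  TTT.TT
  TTT.TT
  TF.FTT
  F...FT
  TF.FTT
Step 3: 6 trees catch fire, 6 burn out
  TTT.TT
  TFT.TT
  F...FT
  .....F
  F...FT

TTT.TT
TFT.TT
F...FT
.....F
F...FT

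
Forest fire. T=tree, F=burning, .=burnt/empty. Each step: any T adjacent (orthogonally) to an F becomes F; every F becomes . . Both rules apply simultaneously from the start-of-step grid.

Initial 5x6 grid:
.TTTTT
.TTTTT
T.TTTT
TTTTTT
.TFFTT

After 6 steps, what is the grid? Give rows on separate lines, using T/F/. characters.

Step 1: 4 trees catch fire, 2 burn out
  .TTTTT
  .TTTTT
  T.TTTT
  TTFFTT
  .F..FT
Step 2: 5 trees catch fire, 4 burn out
  .TTTTT
  .TTTTT
  T.FFTT
  TF..FT
  .....F
Step 3: 5 trees catch fire, 5 burn out
  .TTTTT
  .TFFTT
  T...FT
  F....F
  ......
Step 4: 6 trees catch fire, 5 burn out
  .TFFTT
  .F..FT
  F....F
  ......
  ......
Step 5: 3 trees catch fire, 6 burn out
  .F..FT
  .....F
  ......
  ......
  ......
Step 6: 1 trees catch fire, 3 burn out
  .....F
  ......
  ......
  ......
  ......

.....F
......
......
......
......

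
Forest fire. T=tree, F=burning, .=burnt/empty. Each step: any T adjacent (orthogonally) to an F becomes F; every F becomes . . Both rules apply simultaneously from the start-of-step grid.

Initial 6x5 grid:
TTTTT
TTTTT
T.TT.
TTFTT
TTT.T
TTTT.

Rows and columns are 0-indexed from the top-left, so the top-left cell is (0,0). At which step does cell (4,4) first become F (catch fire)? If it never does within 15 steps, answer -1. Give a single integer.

Step 1: cell (4,4)='T' (+4 fires, +1 burnt)
Step 2: cell (4,4)='T' (+6 fires, +4 burnt)
Step 3: cell (4,4)='F' (+8 fires, +6 burnt)
  -> target ignites at step 3
Step 4: cell (4,4)='.' (+5 fires, +8 burnt)
Step 5: cell (4,4)='.' (+2 fires, +5 burnt)
Step 6: cell (4,4)='.' (+0 fires, +2 burnt)
  fire out at step 6

3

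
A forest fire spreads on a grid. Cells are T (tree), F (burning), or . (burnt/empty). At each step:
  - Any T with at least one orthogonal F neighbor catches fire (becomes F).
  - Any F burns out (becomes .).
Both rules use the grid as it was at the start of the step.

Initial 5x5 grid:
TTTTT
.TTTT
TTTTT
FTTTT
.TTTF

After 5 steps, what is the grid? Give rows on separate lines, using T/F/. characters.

Step 1: 4 trees catch fire, 2 burn out
  TTTTT
  .TTTT
  FTTTT
  .FTTF
  .TTF.
Step 2: 6 trees catch fire, 4 burn out
  TTTTT
  .TTTT
  .FTTF
  ..FF.
  .FF..
Step 3: 4 trees catch fire, 6 burn out
  TTTTT
  .FTTF
  ..FF.
  .....
  .....
Step 4: 4 trees catch fire, 4 burn out
  TFTTF
  ..FF.
  .....
  .....
  .....
Step 5: 3 trees catch fire, 4 burn out
  F.FF.
  .....
  .....
  .....
  .....

F.FF.
.....
.....
.....
.....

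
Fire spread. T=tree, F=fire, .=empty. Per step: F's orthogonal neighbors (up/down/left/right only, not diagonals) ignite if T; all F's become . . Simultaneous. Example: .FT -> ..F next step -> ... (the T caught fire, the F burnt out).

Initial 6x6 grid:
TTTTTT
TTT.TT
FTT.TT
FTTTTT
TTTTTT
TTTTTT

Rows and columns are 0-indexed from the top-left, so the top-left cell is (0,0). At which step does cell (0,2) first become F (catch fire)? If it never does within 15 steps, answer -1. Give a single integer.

Step 1: cell (0,2)='T' (+4 fires, +2 burnt)
Step 2: cell (0,2)='T' (+6 fires, +4 burnt)
Step 3: cell (0,2)='T' (+5 fires, +6 burnt)
Step 4: cell (0,2)='F' (+4 fires, +5 burnt)
  -> target ignites at step 4
Step 5: cell (0,2)='.' (+5 fires, +4 burnt)
Step 6: cell (0,2)='.' (+5 fires, +5 burnt)
Step 7: cell (0,2)='.' (+3 fires, +5 burnt)
Step 8: cell (0,2)='.' (+0 fires, +3 burnt)
  fire out at step 8

4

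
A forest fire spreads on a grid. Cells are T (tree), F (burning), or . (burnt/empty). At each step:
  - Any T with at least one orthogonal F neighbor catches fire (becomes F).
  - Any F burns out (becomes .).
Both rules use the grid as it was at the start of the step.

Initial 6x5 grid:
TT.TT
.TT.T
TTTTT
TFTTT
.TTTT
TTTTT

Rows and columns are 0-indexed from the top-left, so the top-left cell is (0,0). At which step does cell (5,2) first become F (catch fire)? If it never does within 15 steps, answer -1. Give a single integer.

Step 1: cell (5,2)='T' (+4 fires, +1 burnt)
Step 2: cell (5,2)='T' (+6 fires, +4 burnt)
Step 3: cell (5,2)='F' (+7 fires, +6 burnt)
  -> target ignites at step 3
Step 4: cell (5,2)='.' (+4 fires, +7 burnt)
Step 5: cell (5,2)='.' (+2 fires, +4 burnt)
Step 6: cell (5,2)='.' (+1 fires, +2 burnt)
Step 7: cell (5,2)='.' (+1 fires, +1 burnt)
Step 8: cell (5,2)='.' (+0 fires, +1 burnt)
  fire out at step 8

3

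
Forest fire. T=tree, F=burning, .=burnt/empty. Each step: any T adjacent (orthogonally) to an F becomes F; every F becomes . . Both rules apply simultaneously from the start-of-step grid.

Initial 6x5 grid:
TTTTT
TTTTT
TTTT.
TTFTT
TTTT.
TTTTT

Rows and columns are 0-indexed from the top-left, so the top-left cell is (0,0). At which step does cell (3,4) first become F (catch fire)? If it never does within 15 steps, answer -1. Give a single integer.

Step 1: cell (3,4)='T' (+4 fires, +1 burnt)
Step 2: cell (3,4)='F' (+8 fires, +4 burnt)
  -> target ignites at step 2
Step 3: cell (3,4)='.' (+7 fires, +8 burnt)
Step 4: cell (3,4)='.' (+6 fires, +7 burnt)
Step 5: cell (3,4)='.' (+2 fires, +6 burnt)
Step 6: cell (3,4)='.' (+0 fires, +2 burnt)
  fire out at step 6

2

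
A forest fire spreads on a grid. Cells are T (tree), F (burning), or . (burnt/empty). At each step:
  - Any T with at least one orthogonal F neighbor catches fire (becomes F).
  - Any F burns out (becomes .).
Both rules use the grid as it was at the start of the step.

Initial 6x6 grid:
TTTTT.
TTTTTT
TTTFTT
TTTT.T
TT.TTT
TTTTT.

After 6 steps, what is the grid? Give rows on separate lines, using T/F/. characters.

Step 1: 4 trees catch fire, 1 burn out
  TTTTT.
  TTTFTT
  TTF.FT
  TTTF.T
  TT.TTT
  TTTTT.
Step 2: 7 trees catch fire, 4 burn out
  TTTFT.
  TTF.FT
  TF...F
  TTF..T
  TT.FTT
  TTTTT.
Step 3: 9 trees catch fire, 7 burn out
  TTF.F.
  TF...F
  F.....
  TF...F
  TT..FT
  TTTFT.
Step 4: 7 trees catch fire, 9 burn out
  TF....
  F.....
  ......
  F.....
  TF...F
  TTF.F.
Step 5: 3 trees catch fire, 7 burn out
  F.....
  ......
  ......
  ......
  F.....
  TF....
Step 6: 1 trees catch fire, 3 burn out
  ......
  ......
  ......
  ......
  ......
  F.....

......
......
......
......
......
F.....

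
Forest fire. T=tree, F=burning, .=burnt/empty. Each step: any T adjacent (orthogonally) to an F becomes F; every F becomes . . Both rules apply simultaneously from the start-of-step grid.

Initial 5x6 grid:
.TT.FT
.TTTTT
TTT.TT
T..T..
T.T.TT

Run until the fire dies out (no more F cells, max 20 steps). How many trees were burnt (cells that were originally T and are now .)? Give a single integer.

Step 1: +2 fires, +1 burnt (F count now 2)
Step 2: +3 fires, +2 burnt (F count now 3)
Step 3: +2 fires, +3 burnt (F count now 2)
Step 4: +3 fires, +2 burnt (F count now 3)
Step 5: +2 fires, +3 burnt (F count now 2)
Step 6: +1 fires, +2 burnt (F count now 1)
Step 7: +1 fires, +1 burnt (F count now 1)
Step 8: +1 fires, +1 burnt (F count now 1)
Step 9: +0 fires, +1 burnt (F count now 0)
Fire out after step 9
Initially T: 19, now '.': 26
Total burnt (originally-T cells now '.'): 15

Answer: 15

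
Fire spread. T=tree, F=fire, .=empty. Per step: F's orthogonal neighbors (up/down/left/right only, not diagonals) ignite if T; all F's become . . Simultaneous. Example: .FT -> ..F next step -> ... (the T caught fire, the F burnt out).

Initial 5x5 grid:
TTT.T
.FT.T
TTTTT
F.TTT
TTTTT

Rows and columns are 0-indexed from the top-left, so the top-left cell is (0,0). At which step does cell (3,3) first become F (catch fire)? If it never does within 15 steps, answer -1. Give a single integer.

Step 1: cell (3,3)='T' (+5 fires, +2 burnt)
Step 2: cell (3,3)='T' (+4 fires, +5 burnt)
Step 3: cell (3,3)='T' (+3 fires, +4 burnt)
Step 4: cell (3,3)='F' (+3 fires, +3 burnt)
  -> target ignites at step 4
Step 5: cell (3,3)='.' (+3 fires, +3 burnt)
Step 6: cell (3,3)='.' (+1 fires, +3 burnt)
Step 7: cell (3,3)='.' (+0 fires, +1 burnt)
  fire out at step 7

4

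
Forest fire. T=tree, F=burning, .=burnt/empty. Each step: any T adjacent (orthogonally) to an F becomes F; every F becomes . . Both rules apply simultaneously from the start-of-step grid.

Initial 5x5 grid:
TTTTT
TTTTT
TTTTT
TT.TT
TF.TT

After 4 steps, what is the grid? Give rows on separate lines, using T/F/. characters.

Step 1: 2 trees catch fire, 1 burn out
  TTTTT
  TTTTT
  TTTTT
  TF.TT
  F..TT
Step 2: 2 trees catch fire, 2 burn out
  TTTTT
  TTTTT
  TFTTT
  F..TT
  ...TT
Step 3: 3 trees catch fire, 2 burn out
  TTTTT
  TFTTT
  F.FTT
  ...TT
  ...TT
Step 4: 4 trees catch fire, 3 burn out
  TFTTT
  F.FTT
  ...FT
  ...TT
  ...TT

TFTTT
F.FTT
...FT
...TT
...TT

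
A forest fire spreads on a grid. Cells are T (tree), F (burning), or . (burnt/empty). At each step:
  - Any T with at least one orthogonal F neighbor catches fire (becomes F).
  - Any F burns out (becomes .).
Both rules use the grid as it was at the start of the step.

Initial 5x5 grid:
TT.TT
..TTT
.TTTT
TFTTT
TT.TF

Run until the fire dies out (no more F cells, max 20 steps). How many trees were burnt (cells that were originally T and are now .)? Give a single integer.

Answer: 16

Derivation:
Step 1: +6 fires, +2 burnt (F count now 6)
Step 2: +4 fires, +6 burnt (F count now 4)
Step 3: +3 fires, +4 burnt (F count now 3)
Step 4: +2 fires, +3 burnt (F count now 2)
Step 5: +1 fires, +2 burnt (F count now 1)
Step 6: +0 fires, +1 burnt (F count now 0)
Fire out after step 6
Initially T: 18, now '.': 23
Total burnt (originally-T cells now '.'): 16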